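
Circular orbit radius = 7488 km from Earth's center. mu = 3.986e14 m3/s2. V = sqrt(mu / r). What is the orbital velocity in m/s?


V = sqrt(3.986e14 / 7488000) = 7296 m/s

7296 m/s


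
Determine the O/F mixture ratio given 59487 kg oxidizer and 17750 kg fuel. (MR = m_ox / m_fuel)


MR = 59487 / 17750 = 3.35

3.35


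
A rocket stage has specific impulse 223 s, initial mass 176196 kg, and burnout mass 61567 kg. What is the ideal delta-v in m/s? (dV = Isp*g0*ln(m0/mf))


Ve = 223 * 9.81 = 2187.63 m/s
dV = 2187.63 * ln(176196/61567) = 2300 m/s

2300 m/s


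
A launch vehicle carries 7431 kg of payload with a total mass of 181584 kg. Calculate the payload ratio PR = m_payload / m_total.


PR = 7431 / 181584 = 0.0409

0.0409


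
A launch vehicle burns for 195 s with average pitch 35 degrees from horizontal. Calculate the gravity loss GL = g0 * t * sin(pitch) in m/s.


GL = 9.81 * 195 * sin(35 deg) = 1097 m/s

1097 m/s


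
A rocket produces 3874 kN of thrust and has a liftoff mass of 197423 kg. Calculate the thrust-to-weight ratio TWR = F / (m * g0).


TWR = 3874000 / (197423 * 9.81) = 2.0

2.0


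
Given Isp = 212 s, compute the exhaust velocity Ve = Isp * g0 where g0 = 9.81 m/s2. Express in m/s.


Ve = Isp * g0 = 212 * 9.81 = 2079.7 m/s

2079.7 m/s


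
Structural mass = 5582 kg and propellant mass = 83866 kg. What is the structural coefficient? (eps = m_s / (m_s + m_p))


eps = 5582 / (5582 + 83866) = 0.0624

0.0624


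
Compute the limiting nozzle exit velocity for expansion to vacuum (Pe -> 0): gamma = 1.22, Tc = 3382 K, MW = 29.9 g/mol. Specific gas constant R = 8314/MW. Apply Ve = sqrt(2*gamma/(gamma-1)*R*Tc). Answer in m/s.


R = 8314 / 29.9 = 278.06 J/(kg.K)
Ve = sqrt(2 * 1.22 / (1.22 - 1) * 278.06 * 3382) = 3230 m/s

3230 m/s


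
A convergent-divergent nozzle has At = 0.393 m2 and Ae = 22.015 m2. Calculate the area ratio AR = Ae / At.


AR = 22.015 / 0.393 = 56.0

56.0


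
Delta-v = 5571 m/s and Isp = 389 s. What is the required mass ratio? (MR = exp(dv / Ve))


Ve = 389 * 9.81 = 3816.09 m/s
MR = exp(5571 / 3816.09) = 4.305

4.305


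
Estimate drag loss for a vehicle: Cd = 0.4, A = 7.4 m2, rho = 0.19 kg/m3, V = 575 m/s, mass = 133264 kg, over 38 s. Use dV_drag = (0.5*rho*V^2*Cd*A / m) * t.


D = 0.5 * 0.19 * 575^2 * 0.4 * 7.4 = 92971.75 N
a = 92971.75 / 133264 = 0.6977 m/s2
dV = 0.6977 * 38 = 26.5 m/s

26.5 m/s


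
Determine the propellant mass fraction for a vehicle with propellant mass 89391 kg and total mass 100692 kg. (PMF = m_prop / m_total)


PMF = 89391 / 100692 = 0.888

0.888


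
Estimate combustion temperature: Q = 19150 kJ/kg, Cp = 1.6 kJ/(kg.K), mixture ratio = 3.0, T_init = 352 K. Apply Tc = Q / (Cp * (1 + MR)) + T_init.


Tc = 19150 / (1.6 * (1 + 3.0)) + 352 = 3344 K

3344 K


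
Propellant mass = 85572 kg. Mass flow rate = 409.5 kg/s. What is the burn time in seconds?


tb = 85572 / 409.5 = 209.0 s

209.0 s


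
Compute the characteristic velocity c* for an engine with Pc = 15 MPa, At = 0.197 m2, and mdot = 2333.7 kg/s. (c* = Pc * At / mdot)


c* = 15e6 * 0.197 / 2333.7 = 1266 m/s

1266 m/s


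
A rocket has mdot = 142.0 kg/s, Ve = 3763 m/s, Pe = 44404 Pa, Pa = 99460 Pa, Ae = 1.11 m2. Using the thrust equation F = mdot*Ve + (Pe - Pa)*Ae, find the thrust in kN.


F = 142.0 * 3763 + (44404 - 99460) * 1.11 = 473234.0 N = 473.2 kN

473.2 kN


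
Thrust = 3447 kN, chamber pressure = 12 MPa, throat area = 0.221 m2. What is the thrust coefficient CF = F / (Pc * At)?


CF = 3447000 / (12e6 * 0.221) = 1.3

1.3


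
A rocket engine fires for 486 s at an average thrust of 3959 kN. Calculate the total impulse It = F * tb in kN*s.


It = 3959 * 486 = 1924074 kN*s

1924074 kN*s


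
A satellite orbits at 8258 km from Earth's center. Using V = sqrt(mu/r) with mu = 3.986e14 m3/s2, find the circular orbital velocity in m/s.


V = sqrt(3.986e14 / 8258000) = 6948 m/s

6948 m/s


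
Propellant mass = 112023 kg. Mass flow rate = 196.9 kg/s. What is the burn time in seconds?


tb = 112023 / 196.9 = 568.9 s

568.9 s


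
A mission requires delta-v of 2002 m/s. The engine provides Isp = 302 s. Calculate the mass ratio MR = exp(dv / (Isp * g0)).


Ve = 302 * 9.81 = 2962.62 m/s
MR = exp(2002 / 2962.62) = 1.966

1.966


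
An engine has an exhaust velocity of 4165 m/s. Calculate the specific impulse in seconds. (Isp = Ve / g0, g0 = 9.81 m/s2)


Isp = Ve / g0 = 4165 / 9.81 = 424.6 s

424.6 s


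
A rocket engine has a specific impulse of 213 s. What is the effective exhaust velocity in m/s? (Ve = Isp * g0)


Ve = Isp * g0 = 213 * 9.81 = 2089.5 m/s

2089.5 m/s


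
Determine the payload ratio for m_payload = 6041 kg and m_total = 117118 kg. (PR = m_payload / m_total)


PR = 6041 / 117118 = 0.0516

0.0516


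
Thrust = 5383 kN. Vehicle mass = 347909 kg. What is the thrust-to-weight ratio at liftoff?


TWR = 5383000 / (347909 * 9.81) = 1.58

1.58


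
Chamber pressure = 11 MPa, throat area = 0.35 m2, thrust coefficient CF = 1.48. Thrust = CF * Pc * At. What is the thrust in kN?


F = 1.48 * 11e6 * 0.35 = 5.6980e+06 N = 5698.0 kN

5698.0 kN


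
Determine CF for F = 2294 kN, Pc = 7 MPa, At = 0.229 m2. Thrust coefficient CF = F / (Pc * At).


CF = 2294000 / (7e6 * 0.229) = 1.43

1.43


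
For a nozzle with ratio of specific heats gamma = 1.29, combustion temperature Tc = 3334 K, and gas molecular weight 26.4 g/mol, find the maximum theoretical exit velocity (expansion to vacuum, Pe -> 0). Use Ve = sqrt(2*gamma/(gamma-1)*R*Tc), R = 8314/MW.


R = 8314 / 26.4 = 314.92 J/(kg.K)
Ve = sqrt(2 * 1.29 / (1.29 - 1) * 314.92 * 3334) = 3056 m/s

3056 m/s


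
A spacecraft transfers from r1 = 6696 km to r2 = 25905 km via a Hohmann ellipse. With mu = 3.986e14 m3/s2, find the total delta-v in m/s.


V1 = sqrt(mu/r1) = 7715.44 m/s
dV1 = V1*(sqrt(2*r2/(r1+r2)) - 1) = 2010.96 m/s
V2 = sqrt(mu/r2) = 3922.63 m/s
dV2 = V2*(1 - sqrt(2*r1/(r1+r2))) = 1408.52 m/s
Total dV = 3419 m/s

3419 m/s


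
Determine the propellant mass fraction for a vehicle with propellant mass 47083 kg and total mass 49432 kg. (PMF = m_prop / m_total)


PMF = 47083 / 49432 = 0.952

0.952


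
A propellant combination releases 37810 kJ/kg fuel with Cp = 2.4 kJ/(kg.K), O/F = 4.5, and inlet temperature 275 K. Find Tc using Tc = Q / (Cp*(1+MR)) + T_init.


Tc = 37810 / (2.4 * (1 + 4.5)) + 275 = 3139 K

3139 K


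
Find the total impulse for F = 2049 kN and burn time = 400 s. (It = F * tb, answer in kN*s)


It = 2049 * 400 = 819600 kN*s

819600 kN*s


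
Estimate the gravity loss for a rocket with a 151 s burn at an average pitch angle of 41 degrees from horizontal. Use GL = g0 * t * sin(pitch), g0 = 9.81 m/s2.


GL = 9.81 * 151 * sin(41 deg) = 972 m/s

972 m/s


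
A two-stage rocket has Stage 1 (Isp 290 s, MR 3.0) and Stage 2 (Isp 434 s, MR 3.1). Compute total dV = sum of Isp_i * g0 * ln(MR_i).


dV1 = 290 * 9.81 * ln(3.0) = 3125.4 m/s
dV2 = 434 * 9.81 * ln(3.1) = 4817.0 m/s
Total dV = 3125.4 + 4817.0 = 7942.4 m/s ~ 7942 m/s

7942 m/s


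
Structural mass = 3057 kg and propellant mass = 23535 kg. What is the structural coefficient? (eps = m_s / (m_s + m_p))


eps = 3057 / (3057 + 23535) = 0.115

0.115


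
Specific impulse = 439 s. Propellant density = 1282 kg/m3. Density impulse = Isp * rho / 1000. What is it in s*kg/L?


rho*Isp = 439 * 1282 / 1000 = 563 s*kg/L

563 s*kg/L


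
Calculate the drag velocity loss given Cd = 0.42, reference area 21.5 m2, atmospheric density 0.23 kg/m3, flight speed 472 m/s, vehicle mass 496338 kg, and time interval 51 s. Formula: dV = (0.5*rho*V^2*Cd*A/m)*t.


D = 0.5 * 0.23 * 472^2 * 0.42 * 21.5 = 231350.04 N
a = 231350.04 / 496338 = 0.4661 m/s2
dV = 0.4661 * 51 = 23.8 m/s

23.8 m/s


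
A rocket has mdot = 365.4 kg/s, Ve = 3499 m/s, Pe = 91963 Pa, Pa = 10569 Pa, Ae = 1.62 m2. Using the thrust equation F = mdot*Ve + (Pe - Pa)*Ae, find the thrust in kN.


F = 365.4 * 3499 + (91963 - 10569) * 1.62 = 1.4104e+06 N = 1410.4 kN

1410.4 kN


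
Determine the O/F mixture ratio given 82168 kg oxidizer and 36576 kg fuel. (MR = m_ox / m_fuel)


MR = 82168 / 36576 = 2.25

2.25


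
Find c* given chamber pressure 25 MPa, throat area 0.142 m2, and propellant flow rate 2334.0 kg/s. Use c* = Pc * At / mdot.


c* = 25e6 * 0.142 / 2334.0 = 1521 m/s

1521 m/s


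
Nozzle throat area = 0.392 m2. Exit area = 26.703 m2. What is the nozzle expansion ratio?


AR = 26.703 / 0.392 = 68.1

68.1


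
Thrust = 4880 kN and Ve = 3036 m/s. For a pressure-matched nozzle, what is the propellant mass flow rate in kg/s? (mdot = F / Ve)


mdot = F / Ve = 4880000 / 3036 = 1607.4 kg/s

1607.4 kg/s


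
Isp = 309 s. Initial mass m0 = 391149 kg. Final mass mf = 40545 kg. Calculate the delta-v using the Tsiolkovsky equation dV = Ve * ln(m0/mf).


Ve = 309 * 9.81 = 3031.29 m/s
dV = 3031.29 * ln(391149/40545) = 6871 m/s

6871 m/s


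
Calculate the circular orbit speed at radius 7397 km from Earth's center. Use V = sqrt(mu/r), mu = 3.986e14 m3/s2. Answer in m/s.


V = sqrt(3.986e14 / 7397000) = 7341 m/s

7341 m/s


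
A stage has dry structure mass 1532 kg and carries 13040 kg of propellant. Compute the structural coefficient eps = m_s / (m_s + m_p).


eps = 1532 / (1532 + 13040) = 0.1051

0.1051


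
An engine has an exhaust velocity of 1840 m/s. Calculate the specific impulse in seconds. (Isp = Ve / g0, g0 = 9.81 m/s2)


Isp = Ve / g0 = 1840 / 9.81 = 187.6 s

187.6 s


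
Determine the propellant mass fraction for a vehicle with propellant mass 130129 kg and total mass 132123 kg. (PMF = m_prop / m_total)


PMF = 130129 / 132123 = 0.985

0.985


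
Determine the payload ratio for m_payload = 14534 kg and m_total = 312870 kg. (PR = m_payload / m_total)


PR = 14534 / 312870 = 0.0465

0.0465


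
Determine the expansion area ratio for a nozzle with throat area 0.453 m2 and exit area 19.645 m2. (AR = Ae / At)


AR = 19.645 / 0.453 = 43.4

43.4


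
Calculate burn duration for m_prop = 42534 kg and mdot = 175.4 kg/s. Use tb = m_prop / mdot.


tb = 42534 / 175.4 = 242.5 s

242.5 s


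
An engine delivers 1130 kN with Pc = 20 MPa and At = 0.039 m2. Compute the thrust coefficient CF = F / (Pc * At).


CF = 1130000 / (20e6 * 0.039) = 1.45

1.45


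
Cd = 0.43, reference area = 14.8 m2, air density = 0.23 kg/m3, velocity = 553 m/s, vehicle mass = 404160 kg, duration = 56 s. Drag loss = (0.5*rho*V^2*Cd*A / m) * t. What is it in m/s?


D = 0.5 * 0.23 * 553^2 * 0.43 * 14.8 = 223809.37 N
a = 223809.37 / 404160 = 0.5538 m/s2
dV = 0.5538 * 56 = 31.0 m/s

31.0 m/s


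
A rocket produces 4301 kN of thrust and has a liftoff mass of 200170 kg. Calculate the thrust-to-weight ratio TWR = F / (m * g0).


TWR = 4301000 / (200170 * 9.81) = 2.19

2.19


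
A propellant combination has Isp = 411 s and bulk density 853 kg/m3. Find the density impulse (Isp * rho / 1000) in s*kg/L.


rho*Isp = 411 * 853 / 1000 = 351 s*kg/L

351 s*kg/L


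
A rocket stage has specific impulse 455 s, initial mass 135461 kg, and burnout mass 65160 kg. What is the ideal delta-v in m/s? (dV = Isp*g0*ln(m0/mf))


Ve = 455 * 9.81 = 4463.55 m/s
dV = 4463.55 * ln(135461/65160) = 3267 m/s

3267 m/s


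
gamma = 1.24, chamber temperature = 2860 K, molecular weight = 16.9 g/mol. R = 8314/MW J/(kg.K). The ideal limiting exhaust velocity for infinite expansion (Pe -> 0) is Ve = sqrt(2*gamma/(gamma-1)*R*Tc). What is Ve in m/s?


R = 8314 / 16.9 = 491.95 J/(kg.K)
Ve = sqrt(2 * 1.24 / (1.24 - 1) * 491.95 * 2860) = 3813 m/s

3813 m/s


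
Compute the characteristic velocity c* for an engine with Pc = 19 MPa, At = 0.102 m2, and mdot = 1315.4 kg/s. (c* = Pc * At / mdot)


c* = 19e6 * 0.102 / 1315.4 = 1473 m/s

1473 m/s


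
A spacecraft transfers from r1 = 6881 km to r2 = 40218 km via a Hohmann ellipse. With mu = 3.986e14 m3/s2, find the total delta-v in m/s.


V1 = sqrt(mu/r1) = 7611.02 m/s
dV1 = V1*(sqrt(2*r2/(r1+r2)) - 1) = 2335.3 m/s
V2 = sqrt(mu/r2) = 3148.17 m/s
dV2 = V2*(1 - sqrt(2*r1/(r1+r2))) = 1446.43 m/s
Total dV = 3782 m/s

3782 m/s


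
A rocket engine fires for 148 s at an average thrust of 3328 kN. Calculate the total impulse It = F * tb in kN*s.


It = 3328 * 148 = 492544 kN*s

492544 kN*s


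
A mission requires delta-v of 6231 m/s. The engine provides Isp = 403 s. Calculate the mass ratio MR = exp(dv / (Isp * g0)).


Ve = 403 * 9.81 = 3953.43 m/s
MR = exp(6231 / 3953.43) = 4.836

4.836


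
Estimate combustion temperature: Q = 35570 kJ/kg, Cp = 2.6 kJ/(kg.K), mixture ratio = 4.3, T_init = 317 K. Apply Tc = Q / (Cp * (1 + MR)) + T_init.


Tc = 35570 / (2.6 * (1 + 4.3)) + 317 = 2898 K

2898 K


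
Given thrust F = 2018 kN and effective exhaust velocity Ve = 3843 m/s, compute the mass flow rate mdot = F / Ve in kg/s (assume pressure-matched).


mdot = F / Ve = 2018000 / 3843 = 525.1 kg/s

525.1 kg/s


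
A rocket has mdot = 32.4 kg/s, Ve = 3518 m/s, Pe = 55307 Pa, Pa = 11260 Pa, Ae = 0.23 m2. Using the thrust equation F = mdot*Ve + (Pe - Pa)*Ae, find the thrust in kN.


F = 32.4 * 3518 + (55307 - 11260) * 0.23 = 124114.0 N = 124.1 kN

124.1 kN


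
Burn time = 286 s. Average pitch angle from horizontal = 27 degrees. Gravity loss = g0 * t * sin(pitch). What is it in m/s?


GL = 9.81 * 286 * sin(27 deg) = 1274 m/s

1274 m/s


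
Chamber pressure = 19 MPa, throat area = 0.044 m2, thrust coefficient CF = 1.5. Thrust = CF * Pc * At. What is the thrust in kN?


F = 1.5 * 19e6 * 0.044 = 1.2540e+06 N = 1254.0 kN

1254.0 kN


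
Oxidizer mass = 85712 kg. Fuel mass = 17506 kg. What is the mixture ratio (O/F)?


MR = 85712 / 17506 = 4.9

4.9


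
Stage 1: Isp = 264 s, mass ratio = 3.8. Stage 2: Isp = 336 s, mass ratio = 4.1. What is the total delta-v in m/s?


dV1 = 264 * 9.81 * ln(3.8) = 3457.4 m/s
dV2 = 336 * 9.81 * ln(4.1) = 4650.8 m/s
Total dV = 3457.4 + 4650.8 = 8108.2 m/s ~ 8108 m/s

8108 m/s


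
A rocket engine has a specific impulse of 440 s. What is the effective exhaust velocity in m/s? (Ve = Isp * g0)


Ve = Isp * g0 = 440 * 9.81 = 4316.4 m/s

4316.4 m/s


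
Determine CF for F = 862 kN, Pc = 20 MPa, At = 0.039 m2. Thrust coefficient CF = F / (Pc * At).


CF = 862000 / (20e6 * 0.039) = 1.11

1.11


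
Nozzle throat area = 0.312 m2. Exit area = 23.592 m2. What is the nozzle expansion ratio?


AR = 23.592 / 0.312 = 75.6

75.6


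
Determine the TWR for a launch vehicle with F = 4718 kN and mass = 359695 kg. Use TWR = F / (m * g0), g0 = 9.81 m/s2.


TWR = 4718000 / (359695 * 9.81) = 1.34

1.34


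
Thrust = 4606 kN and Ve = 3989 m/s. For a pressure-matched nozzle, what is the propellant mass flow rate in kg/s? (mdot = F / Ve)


mdot = F / Ve = 4606000 / 3989 = 1154.7 kg/s

1154.7 kg/s


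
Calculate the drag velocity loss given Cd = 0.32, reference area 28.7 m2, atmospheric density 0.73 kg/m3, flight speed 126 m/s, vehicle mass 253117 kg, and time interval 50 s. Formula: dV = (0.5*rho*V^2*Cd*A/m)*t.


D = 0.5 * 0.73 * 126^2 * 0.32 * 28.7 = 53218.89 N
a = 53218.89 / 253117 = 0.2103 m/s2
dV = 0.2103 * 50 = 10.5 m/s

10.5 m/s


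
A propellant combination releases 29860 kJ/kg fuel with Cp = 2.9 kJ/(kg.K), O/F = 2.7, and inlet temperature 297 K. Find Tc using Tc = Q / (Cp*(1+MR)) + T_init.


Tc = 29860 / (2.9 * (1 + 2.7)) + 297 = 3080 K

3080 K


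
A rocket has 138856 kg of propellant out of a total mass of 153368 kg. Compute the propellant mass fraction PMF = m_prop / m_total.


PMF = 138856 / 153368 = 0.905

0.905


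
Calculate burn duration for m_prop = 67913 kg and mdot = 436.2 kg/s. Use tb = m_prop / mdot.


tb = 67913 / 436.2 = 155.7 s

155.7 s


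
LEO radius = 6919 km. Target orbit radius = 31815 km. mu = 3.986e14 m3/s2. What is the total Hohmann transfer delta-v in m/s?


V1 = sqrt(mu/r1) = 7590.09 m/s
dV1 = V1*(sqrt(2*r2/(r1+r2)) - 1) = 2138.09 m/s
V2 = sqrt(mu/r2) = 3539.59 m/s
dV2 = V2*(1 - sqrt(2*r1/(r1+r2))) = 1423.94 m/s
Total dV = 3562 m/s

3562 m/s


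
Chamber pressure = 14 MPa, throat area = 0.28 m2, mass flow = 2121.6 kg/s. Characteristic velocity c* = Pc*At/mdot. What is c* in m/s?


c* = 14e6 * 0.28 / 2121.6 = 1848 m/s

1848 m/s


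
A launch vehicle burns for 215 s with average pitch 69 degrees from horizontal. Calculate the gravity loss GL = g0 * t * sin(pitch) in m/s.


GL = 9.81 * 215 * sin(69 deg) = 1969 m/s

1969 m/s


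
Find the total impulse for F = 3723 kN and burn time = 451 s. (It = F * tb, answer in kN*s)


It = 3723 * 451 = 1679073 kN*s

1679073 kN*s


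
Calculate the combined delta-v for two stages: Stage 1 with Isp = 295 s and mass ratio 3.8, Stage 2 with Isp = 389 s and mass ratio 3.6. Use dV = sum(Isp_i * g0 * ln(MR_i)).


dV1 = 295 * 9.81 * ln(3.8) = 3863.4 m/s
dV2 = 389 * 9.81 * ln(3.6) = 4888.2 m/s
Total dV = 3863.4 + 4888.2 = 8751.6 m/s ~ 8752 m/s

8752 m/s


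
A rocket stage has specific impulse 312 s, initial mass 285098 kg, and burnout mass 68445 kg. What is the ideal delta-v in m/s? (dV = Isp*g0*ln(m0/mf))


Ve = 312 * 9.81 = 3060.72 m/s
dV = 3060.72 * ln(285098/68445) = 4367 m/s

4367 m/s


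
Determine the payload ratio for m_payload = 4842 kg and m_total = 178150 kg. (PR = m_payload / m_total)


PR = 4842 / 178150 = 0.0272

0.0272


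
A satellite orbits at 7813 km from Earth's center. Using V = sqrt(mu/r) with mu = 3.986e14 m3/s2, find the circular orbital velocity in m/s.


V = sqrt(3.986e14 / 7813000) = 7143 m/s

7143 m/s


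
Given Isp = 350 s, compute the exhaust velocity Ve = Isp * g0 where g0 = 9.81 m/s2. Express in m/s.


Ve = Isp * g0 = 350 * 9.81 = 3433.5 m/s

3433.5 m/s


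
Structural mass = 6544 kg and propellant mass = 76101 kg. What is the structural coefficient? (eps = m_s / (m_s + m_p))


eps = 6544 / (6544 + 76101) = 0.0792

0.0792


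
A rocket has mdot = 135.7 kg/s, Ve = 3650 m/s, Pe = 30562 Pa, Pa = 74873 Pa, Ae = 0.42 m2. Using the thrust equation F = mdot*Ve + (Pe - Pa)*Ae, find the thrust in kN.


F = 135.7 * 3650 + (30562 - 74873) * 0.42 = 476694.0 N = 476.7 kN

476.7 kN


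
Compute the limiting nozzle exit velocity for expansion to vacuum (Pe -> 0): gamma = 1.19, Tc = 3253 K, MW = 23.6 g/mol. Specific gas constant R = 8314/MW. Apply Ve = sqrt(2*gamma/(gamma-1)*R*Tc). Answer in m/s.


R = 8314 / 23.6 = 352.29 J/(kg.K)
Ve = sqrt(2 * 1.19 / (1.19 - 1) * 352.29 * 3253) = 3789 m/s

3789 m/s


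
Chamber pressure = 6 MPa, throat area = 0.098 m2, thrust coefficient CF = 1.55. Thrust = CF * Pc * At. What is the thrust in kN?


F = 1.55 * 6e6 * 0.098 = 911400.0 N = 911.4 kN

911.4 kN


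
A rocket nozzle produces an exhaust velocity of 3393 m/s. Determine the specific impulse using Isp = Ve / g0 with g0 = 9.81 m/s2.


Isp = Ve / g0 = 3393 / 9.81 = 345.9 s

345.9 s


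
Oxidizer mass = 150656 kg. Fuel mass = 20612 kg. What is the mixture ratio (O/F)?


MR = 150656 / 20612 = 7.31

7.31


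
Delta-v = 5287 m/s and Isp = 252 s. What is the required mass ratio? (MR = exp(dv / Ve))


Ve = 252 * 9.81 = 2472.12 m/s
MR = exp(5287 / 2472.12) = 8.488

8.488


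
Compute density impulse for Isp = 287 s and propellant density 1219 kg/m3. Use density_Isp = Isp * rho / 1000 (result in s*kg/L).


rho*Isp = 287 * 1219 / 1000 = 350 s*kg/L

350 s*kg/L


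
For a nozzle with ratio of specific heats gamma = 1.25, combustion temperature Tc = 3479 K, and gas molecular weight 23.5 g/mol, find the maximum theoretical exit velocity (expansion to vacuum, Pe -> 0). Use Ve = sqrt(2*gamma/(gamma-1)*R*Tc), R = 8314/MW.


R = 8314 / 23.5 = 353.79 J/(kg.K)
Ve = sqrt(2 * 1.25 / (1.25 - 1) * 353.79 * 3479) = 3508 m/s

3508 m/s


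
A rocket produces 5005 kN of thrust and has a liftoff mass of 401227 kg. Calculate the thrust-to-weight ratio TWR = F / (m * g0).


TWR = 5005000 / (401227 * 9.81) = 1.27

1.27


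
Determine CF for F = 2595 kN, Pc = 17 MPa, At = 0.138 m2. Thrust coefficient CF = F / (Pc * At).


CF = 2595000 / (17e6 * 0.138) = 1.11

1.11


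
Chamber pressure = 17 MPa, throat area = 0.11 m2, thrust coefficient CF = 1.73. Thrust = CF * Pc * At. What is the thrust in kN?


F = 1.73 * 17e6 * 0.11 = 3.2351e+06 N = 3235.1 kN

3235.1 kN


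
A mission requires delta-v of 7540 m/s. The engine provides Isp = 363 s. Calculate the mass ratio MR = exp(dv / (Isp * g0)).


Ve = 363 * 9.81 = 3561.03 m/s
MR = exp(7540 / 3561.03) = 8.309

8.309


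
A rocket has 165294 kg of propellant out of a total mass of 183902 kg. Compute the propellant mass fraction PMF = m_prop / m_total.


PMF = 165294 / 183902 = 0.899

0.899


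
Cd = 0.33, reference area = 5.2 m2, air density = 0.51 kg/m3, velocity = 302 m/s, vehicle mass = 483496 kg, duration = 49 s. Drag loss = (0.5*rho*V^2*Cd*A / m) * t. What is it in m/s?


D = 0.5 * 0.51 * 302^2 * 0.33 * 5.2 = 39909.05 N
a = 39909.05 / 483496 = 0.0825 m/s2
dV = 0.0825 * 49 = 4.0 m/s

4.0 m/s


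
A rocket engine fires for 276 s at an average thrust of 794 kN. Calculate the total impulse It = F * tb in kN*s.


It = 794 * 276 = 219144 kN*s

219144 kN*s


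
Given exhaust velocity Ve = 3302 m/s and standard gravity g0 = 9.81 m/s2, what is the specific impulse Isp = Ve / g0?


Isp = Ve / g0 = 3302 / 9.81 = 336.6 s

336.6 s


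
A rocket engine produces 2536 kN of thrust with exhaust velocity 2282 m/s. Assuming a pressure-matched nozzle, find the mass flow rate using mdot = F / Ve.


mdot = F / Ve = 2536000 / 2282 = 1111.3 kg/s

1111.3 kg/s


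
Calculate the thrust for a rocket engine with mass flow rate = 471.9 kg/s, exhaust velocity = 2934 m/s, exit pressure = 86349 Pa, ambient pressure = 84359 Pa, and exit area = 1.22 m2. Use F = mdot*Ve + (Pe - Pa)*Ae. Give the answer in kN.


F = 471.9 * 2934 + (86349 - 84359) * 1.22 = 1.3870e+06 N = 1387.0 kN

1387.0 kN


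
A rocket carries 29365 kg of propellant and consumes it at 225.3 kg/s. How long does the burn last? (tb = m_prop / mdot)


tb = 29365 / 225.3 = 130.3 s

130.3 s


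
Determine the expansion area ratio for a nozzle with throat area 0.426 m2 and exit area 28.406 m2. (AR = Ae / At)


AR = 28.406 / 0.426 = 66.7

66.7


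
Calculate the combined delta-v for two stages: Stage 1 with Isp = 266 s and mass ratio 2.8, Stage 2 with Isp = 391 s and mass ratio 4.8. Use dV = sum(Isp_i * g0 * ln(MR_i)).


dV1 = 266 * 9.81 * ln(2.8) = 2686.8 m/s
dV2 = 391 * 9.81 * ln(4.8) = 6016.8 m/s
Total dV = 2686.8 + 6016.8 = 8703.6 m/s ~ 8704 m/s

8704 m/s


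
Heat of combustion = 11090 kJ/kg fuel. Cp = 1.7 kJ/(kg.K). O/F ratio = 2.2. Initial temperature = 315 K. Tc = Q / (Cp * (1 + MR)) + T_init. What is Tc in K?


Tc = 11090 / (1.7 * (1 + 2.2)) + 315 = 2354 K

2354 K


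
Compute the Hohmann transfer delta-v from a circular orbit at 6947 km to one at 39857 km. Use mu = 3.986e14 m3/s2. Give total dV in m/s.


V1 = sqrt(mu/r1) = 7574.78 m/s
dV1 = V1*(sqrt(2*r2/(r1+r2)) - 1) = 2310.66 m/s
V2 = sqrt(mu/r2) = 3162.4 m/s
dV2 = V2*(1 - sqrt(2*r1/(r1+r2))) = 1439.38 m/s
Total dV = 3750 m/s

3750 m/s


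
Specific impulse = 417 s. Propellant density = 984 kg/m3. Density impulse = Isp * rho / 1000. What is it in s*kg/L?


rho*Isp = 417 * 984 / 1000 = 410 s*kg/L

410 s*kg/L


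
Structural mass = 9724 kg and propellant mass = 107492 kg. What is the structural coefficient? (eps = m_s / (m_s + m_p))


eps = 9724 / (9724 + 107492) = 0.083

0.083


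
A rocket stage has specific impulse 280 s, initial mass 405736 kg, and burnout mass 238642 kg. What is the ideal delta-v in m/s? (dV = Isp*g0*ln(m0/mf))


Ve = 280 * 9.81 = 2746.8 m/s
dV = 2746.8 * ln(405736/238642) = 1458 m/s

1458 m/s


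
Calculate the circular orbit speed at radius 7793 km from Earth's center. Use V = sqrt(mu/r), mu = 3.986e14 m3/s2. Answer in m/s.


V = sqrt(3.986e14 / 7793000) = 7152 m/s

7152 m/s


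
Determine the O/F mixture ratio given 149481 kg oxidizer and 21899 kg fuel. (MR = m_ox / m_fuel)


MR = 149481 / 21899 = 6.83

6.83


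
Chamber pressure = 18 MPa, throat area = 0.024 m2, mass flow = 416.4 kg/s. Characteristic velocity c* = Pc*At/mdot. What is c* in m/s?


c* = 18e6 * 0.024 / 416.4 = 1037 m/s

1037 m/s


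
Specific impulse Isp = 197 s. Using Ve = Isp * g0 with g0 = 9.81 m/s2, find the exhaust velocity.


Ve = Isp * g0 = 197 * 9.81 = 1932.6 m/s

1932.6 m/s


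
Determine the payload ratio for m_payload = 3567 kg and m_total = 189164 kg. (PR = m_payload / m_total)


PR = 3567 / 189164 = 0.0189

0.0189


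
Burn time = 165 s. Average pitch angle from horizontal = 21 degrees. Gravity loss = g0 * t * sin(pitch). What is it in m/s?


GL = 9.81 * 165 * sin(21 deg) = 580 m/s

580 m/s


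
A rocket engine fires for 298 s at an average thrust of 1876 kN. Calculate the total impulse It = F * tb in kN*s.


It = 1876 * 298 = 559048 kN*s

559048 kN*s


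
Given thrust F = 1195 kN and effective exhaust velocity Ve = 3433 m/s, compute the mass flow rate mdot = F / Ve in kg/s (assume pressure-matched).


mdot = F / Ve = 1195000 / 3433 = 348.1 kg/s

348.1 kg/s


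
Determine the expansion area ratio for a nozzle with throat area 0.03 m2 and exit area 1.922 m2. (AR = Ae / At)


AR = 1.922 / 0.03 = 64.1

64.1


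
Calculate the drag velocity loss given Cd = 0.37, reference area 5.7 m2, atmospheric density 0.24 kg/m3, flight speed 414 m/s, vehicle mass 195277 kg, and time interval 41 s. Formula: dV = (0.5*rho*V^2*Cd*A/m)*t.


D = 0.5 * 0.24 * 414^2 * 0.37 * 5.7 = 43376.9 N
a = 43376.9 / 195277 = 0.2221 m/s2
dV = 0.2221 * 41 = 9.1 m/s

9.1 m/s


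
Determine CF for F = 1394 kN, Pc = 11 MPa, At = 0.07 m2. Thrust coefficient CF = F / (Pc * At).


CF = 1394000 / (11e6 * 0.07) = 1.81

1.81


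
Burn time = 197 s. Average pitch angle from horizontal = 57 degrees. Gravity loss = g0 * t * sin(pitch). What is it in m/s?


GL = 9.81 * 197 * sin(57 deg) = 1621 m/s

1621 m/s


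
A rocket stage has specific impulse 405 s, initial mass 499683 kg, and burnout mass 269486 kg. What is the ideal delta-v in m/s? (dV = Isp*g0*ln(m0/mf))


Ve = 405 * 9.81 = 3973.05 m/s
dV = 3973.05 * ln(499683/269486) = 2453 m/s

2453 m/s


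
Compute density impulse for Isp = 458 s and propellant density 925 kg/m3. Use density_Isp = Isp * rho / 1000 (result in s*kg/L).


rho*Isp = 458 * 925 / 1000 = 424 s*kg/L

424 s*kg/L


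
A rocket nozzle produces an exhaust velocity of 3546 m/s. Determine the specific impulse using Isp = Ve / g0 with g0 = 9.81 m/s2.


Isp = Ve / g0 = 3546 / 9.81 = 361.5 s

361.5 s


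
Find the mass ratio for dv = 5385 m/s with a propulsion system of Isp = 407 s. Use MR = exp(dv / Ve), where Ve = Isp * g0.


Ve = 407 * 9.81 = 3992.67 m/s
MR = exp(5385 / 3992.67) = 3.852

3.852


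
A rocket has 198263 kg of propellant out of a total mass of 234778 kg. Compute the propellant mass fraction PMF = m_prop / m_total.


PMF = 198263 / 234778 = 0.844

0.844


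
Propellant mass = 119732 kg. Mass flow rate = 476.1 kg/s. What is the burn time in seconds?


tb = 119732 / 476.1 = 251.5 s

251.5 s


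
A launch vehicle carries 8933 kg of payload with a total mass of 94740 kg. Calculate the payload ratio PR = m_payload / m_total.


PR = 8933 / 94740 = 0.0943

0.0943


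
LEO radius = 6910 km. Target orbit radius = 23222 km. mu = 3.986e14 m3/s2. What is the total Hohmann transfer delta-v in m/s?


V1 = sqrt(mu/r1) = 7595.03 m/s
dV1 = V1*(sqrt(2*r2/(r1+r2)) - 1) = 1834.29 m/s
V2 = sqrt(mu/r2) = 4143.04 m/s
dV2 = V2*(1 - sqrt(2*r1/(r1+r2))) = 1337.22 m/s
Total dV = 3172 m/s

3172 m/s


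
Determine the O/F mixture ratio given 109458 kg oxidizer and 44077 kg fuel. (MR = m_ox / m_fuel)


MR = 109458 / 44077 = 2.48

2.48


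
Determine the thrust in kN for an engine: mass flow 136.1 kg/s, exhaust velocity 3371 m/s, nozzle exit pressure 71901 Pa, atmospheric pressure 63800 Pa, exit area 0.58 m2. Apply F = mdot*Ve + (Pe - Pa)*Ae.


F = 136.1 * 3371 + (71901 - 63800) * 0.58 = 463492.0 N = 463.5 kN

463.5 kN


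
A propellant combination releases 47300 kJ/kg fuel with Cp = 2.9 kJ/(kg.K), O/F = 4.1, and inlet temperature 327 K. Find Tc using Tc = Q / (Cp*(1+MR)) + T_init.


Tc = 47300 / (2.9 * (1 + 4.1)) + 327 = 3525 K

3525 K


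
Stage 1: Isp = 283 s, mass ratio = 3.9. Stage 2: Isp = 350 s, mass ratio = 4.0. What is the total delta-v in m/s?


dV1 = 283 * 9.81 * ln(3.9) = 3778.4 m/s
dV2 = 350 * 9.81 * ln(4.0) = 4759.8 m/s
Total dV = 3778.4 + 4759.8 = 8538.2 m/s ~ 8538 m/s

8538 m/s


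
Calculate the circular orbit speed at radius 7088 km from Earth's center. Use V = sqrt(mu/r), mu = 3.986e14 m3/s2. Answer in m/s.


V = sqrt(3.986e14 / 7088000) = 7499 m/s

7499 m/s


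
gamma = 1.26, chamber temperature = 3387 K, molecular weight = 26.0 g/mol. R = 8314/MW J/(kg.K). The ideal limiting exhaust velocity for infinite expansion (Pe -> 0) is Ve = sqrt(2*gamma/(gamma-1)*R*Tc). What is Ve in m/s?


R = 8314 / 26.0 = 319.77 J/(kg.K)
Ve = sqrt(2 * 1.26 / (1.26 - 1) * 319.77 * 3387) = 3240 m/s

3240 m/s


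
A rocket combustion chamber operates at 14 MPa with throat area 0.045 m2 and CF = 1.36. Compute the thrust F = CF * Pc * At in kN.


F = 1.36 * 14e6 * 0.045 = 856800.0 N = 856.8 kN

856.8 kN


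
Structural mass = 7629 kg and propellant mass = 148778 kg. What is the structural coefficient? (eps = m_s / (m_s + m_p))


eps = 7629 / (7629 + 148778) = 0.0488

0.0488


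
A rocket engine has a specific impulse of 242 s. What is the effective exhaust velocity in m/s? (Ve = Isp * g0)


Ve = Isp * g0 = 242 * 9.81 = 2374.0 m/s

2374.0 m/s


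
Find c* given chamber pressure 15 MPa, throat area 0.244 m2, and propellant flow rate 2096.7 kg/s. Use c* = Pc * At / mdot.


c* = 15e6 * 0.244 / 2096.7 = 1746 m/s

1746 m/s


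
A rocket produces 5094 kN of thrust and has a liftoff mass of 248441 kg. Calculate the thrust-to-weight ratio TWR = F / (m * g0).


TWR = 5094000 / (248441 * 9.81) = 2.09

2.09


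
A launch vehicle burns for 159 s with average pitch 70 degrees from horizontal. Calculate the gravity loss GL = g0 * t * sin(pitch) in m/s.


GL = 9.81 * 159 * sin(70 deg) = 1466 m/s

1466 m/s


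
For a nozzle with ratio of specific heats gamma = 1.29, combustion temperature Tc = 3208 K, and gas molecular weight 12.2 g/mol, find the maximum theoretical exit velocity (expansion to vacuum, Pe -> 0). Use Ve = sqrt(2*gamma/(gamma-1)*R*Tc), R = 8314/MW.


R = 8314 / 12.2 = 681.48 J/(kg.K)
Ve = sqrt(2 * 1.29 / (1.29 - 1) * 681.48 * 3208) = 4410 m/s

4410 m/s


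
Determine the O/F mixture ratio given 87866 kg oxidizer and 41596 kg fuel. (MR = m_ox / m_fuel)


MR = 87866 / 41596 = 2.11

2.11


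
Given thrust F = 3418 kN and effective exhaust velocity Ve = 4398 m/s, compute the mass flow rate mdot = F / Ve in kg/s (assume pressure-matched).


mdot = F / Ve = 3418000 / 4398 = 777.2 kg/s

777.2 kg/s


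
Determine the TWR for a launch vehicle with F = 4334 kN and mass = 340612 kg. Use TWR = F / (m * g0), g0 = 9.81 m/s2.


TWR = 4334000 / (340612 * 9.81) = 1.3

1.3


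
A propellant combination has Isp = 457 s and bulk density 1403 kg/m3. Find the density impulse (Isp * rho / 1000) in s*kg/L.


rho*Isp = 457 * 1403 / 1000 = 641 s*kg/L

641 s*kg/L


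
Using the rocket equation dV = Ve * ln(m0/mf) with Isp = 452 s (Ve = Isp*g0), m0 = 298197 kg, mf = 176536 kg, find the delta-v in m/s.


Ve = 452 * 9.81 = 4434.12 m/s
dV = 4434.12 * ln(298197/176536) = 2324 m/s

2324 m/s


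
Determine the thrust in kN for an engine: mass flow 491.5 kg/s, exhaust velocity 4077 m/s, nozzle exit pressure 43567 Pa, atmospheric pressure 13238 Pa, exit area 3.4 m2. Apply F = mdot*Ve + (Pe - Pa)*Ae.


F = 491.5 * 4077 + (43567 - 13238) * 3.4 = 2.1070e+06 N = 2107.0 kN

2107.0 kN


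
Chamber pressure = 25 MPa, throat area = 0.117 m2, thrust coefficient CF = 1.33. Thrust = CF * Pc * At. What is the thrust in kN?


F = 1.33 * 25e6 * 0.117 = 3.8902e+06 N = 3890.2 kN

3890.2 kN


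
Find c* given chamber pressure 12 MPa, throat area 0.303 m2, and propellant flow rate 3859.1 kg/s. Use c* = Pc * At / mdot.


c* = 12e6 * 0.303 / 3859.1 = 942 m/s

942 m/s


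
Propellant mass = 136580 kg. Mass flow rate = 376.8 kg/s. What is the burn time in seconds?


tb = 136580 / 376.8 = 362.5 s

362.5 s


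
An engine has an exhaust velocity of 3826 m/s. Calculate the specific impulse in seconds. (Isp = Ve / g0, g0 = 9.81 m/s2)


Isp = Ve / g0 = 3826 / 9.81 = 390.0 s

390.0 s


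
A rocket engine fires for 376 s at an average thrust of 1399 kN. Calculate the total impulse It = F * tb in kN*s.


It = 1399 * 376 = 526024 kN*s

526024 kN*s


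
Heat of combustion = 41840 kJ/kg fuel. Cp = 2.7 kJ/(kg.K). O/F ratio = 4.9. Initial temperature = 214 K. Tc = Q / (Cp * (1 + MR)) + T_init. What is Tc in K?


Tc = 41840 / (2.7 * (1 + 4.9)) + 214 = 2840 K

2840 K


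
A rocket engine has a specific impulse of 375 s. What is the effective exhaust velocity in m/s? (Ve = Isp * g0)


Ve = Isp * g0 = 375 * 9.81 = 3678.8 m/s

3678.8 m/s


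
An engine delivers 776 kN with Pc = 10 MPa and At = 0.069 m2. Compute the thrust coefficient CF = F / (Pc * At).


CF = 776000 / (10e6 * 0.069) = 1.12

1.12


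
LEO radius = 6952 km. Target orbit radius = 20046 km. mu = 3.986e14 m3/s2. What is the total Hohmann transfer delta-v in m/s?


V1 = sqrt(mu/r1) = 7572.06 m/s
dV1 = V1*(sqrt(2*r2/(r1+r2)) - 1) = 1655.29 m/s
V2 = sqrt(mu/r2) = 4459.18 m/s
dV2 = V2*(1 - sqrt(2*r1/(r1+r2))) = 1259.11 m/s
Total dV = 2914 m/s

2914 m/s


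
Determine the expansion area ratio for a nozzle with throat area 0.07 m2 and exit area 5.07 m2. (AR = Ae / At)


AR = 5.07 / 0.07 = 72.4

72.4


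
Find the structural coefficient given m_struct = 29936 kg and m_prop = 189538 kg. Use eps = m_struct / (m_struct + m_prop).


eps = 29936 / (29936 + 189538) = 0.1364

0.1364


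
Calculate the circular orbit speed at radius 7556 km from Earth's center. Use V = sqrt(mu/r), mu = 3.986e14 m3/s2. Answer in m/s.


V = sqrt(3.986e14 / 7556000) = 7263 m/s

7263 m/s


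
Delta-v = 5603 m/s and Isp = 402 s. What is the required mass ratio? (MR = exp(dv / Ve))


Ve = 402 * 9.81 = 3943.62 m/s
MR = exp(5603 / 3943.62) = 4.14

4.14


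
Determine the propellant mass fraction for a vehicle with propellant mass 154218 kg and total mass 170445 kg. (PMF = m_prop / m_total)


PMF = 154218 / 170445 = 0.905

0.905


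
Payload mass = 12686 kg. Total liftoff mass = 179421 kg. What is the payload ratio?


PR = 12686 / 179421 = 0.0707

0.0707


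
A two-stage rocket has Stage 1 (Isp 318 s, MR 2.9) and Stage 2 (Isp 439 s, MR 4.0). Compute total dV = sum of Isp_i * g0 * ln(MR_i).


dV1 = 318 * 9.81 * ln(2.9) = 3321.5 m/s
dV2 = 439 * 9.81 * ln(4.0) = 5970.2 m/s
Total dV = 3321.5 + 5970.2 = 9291.7 m/s ~ 9292 m/s

9292 m/s


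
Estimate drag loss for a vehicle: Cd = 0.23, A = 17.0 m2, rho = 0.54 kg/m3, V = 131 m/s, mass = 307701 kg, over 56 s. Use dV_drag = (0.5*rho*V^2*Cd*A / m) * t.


D = 0.5 * 0.54 * 131^2 * 0.23 * 17.0 = 18116.87 N
a = 18116.87 / 307701 = 0.0589 m/s2
dV = 0.0589 * 56 = 3.3 m/s

3.3 m/s


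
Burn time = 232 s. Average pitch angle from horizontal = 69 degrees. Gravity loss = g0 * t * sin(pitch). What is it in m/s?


GL = 9.81 * 232 * sin(69 deg) = 2125 m/s

2125 m/s


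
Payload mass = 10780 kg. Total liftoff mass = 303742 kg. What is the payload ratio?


PR = 10780 / 303742 = 0.0355

0.0355


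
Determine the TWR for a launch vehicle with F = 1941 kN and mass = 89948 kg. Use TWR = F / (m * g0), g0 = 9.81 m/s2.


TWR = 1941000 / (89948 * 9.81) = 2.2

2.2


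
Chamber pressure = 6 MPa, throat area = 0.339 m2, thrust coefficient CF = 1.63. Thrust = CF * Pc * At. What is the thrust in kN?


F = 1.63 * 6e6 * 0.339 = 3.3154e+06 N = 3315.4 kN

3315.4 kN


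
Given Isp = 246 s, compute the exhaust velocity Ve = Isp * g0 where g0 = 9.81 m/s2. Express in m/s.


Ve = Isp * g0 = 246 * 9.81 = 2413.3 m/s

2413.3 m/s


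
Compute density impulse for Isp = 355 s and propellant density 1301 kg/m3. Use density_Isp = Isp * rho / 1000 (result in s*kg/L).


rho*Isp = 355 * 1301 / 1000 = 462 s*kg/L

462 s*kg/L


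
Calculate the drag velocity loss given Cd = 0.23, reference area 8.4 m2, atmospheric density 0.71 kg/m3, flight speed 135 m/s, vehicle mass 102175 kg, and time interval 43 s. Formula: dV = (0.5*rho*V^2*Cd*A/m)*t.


D = 0.5 * 0.71 * 135^2 * 0.23 * 8.4 = 12499.8 N
a = 12499.8 / 102175 = 0.1223 m/s2
dV = 0.1223 * 43 = 5.3 m/s

5.3 m/s


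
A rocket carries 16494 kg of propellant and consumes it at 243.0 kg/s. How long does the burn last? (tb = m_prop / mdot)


tb = 16494 / 243.0 = 67.9 s

67.9 s


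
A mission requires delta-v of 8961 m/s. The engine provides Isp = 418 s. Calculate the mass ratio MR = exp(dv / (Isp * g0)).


Ve = 418 * 9.81 = 4100.58 m/s
MR = exp(8961 / 4100.58) = 8.893

8.893


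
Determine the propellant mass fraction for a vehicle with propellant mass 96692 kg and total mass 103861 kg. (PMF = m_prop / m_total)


PMF = 96692 / 103861 = 0.931

0.931


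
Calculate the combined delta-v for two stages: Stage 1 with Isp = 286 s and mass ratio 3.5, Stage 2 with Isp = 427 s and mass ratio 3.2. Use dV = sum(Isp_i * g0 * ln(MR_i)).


dV1 = 286 * 9.81 * ln(3.5) = 3514.8 m/s
dV2 = 427 * 9.81 * ln(3.2) = 4872.3 m/s
Total dV = 3514.8 + 4872.3 = 8387.1 m/s ~ 8387 m/s

8387 m/s


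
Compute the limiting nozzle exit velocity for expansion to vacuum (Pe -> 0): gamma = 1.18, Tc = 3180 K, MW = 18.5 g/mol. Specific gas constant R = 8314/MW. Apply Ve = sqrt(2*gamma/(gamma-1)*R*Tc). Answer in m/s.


R = 8314 / 18.5 = 449.41 J/(kg.K)
Ve = sqrt(2 * 1.18 / (1.18 - 1) * 449.41 * 3180) = 4329 m/s

4329 m/s


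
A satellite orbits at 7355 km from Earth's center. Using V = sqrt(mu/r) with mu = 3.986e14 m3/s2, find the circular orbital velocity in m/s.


V = sqrt(3.986e14 / 7355000) = 7362 m/s

7362 m/s


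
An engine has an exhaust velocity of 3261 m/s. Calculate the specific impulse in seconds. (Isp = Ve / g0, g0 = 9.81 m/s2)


Isp = Ve / g0 = 3261 / 9.81 = 332.4 s

332.4 s


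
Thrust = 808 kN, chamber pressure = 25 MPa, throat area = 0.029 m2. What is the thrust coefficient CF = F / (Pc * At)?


CF = 808000 / (25e6 * 0.029) = 1.11

1.11


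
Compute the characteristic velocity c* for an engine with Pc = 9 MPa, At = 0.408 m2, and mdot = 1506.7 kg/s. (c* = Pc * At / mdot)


c* = 9e6 * 0.408 / 1506.7 = 2437 m/s

2437 m/s


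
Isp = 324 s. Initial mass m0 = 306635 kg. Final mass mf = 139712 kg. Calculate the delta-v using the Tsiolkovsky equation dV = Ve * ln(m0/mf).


Ve = 324 * 9.81 = 3178.44 m/s
dV = 3178.44 * ln(306635/139712) = 2498 m/s

2498 m/s


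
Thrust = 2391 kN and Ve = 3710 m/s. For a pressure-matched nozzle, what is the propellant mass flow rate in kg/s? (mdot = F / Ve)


mdot = F / Ve = 2391000 / 3710 = 644.5 kg/s

644.5 kg/s


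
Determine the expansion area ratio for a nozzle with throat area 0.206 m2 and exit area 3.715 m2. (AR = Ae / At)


AR = 3.715 / 0.206 = 18.0

18.0


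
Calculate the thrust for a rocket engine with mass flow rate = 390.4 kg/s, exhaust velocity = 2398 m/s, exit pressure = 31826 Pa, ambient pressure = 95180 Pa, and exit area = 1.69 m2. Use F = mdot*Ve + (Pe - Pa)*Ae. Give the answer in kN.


F = 390.4 * 2398 + (31826 - 95180) * 1.69 = 829111.0 N = 829.1 kN

829.1 kN


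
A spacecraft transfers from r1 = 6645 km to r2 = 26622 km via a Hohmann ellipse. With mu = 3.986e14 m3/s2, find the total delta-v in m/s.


V1 = sqrt(mu/r1) = 7745.0 m/s
dV1 = V1*(sqrt(2*r2/(r1+r2)) - 1) = 2053.28 m/s
V2 = sqrt(mu/r2) = 3869.44 m/s
dV2 = V2*(1 - sqrt(2*r1/(r1+r2))) = 1423.74 m/s
Total dV = 3477 m/s

3477 m/s
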